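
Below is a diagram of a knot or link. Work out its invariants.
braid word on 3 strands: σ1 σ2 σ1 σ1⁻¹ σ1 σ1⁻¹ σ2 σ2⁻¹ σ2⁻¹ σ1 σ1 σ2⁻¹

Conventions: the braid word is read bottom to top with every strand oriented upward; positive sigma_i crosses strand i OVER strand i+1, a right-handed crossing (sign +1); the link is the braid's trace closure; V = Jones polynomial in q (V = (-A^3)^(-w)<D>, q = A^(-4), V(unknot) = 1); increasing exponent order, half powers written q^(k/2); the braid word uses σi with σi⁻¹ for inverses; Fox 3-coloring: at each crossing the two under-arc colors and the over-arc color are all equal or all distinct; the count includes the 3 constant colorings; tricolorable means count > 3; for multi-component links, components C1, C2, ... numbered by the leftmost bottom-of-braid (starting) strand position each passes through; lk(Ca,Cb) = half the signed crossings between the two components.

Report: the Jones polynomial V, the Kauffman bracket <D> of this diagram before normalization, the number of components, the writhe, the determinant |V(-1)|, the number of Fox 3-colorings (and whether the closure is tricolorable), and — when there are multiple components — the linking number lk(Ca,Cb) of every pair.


V(q) = q + q^3 - q^4
bracket: -A^-10 + A^-6 + A^2, w = +2
1 component, writhe +2, over 12 crossings
det 3, colorings 9 of 3^12 — tricolorable
observation: free reduction leaves σ1 σ1 σ1 σ2⁻¹ of the original 12 letters


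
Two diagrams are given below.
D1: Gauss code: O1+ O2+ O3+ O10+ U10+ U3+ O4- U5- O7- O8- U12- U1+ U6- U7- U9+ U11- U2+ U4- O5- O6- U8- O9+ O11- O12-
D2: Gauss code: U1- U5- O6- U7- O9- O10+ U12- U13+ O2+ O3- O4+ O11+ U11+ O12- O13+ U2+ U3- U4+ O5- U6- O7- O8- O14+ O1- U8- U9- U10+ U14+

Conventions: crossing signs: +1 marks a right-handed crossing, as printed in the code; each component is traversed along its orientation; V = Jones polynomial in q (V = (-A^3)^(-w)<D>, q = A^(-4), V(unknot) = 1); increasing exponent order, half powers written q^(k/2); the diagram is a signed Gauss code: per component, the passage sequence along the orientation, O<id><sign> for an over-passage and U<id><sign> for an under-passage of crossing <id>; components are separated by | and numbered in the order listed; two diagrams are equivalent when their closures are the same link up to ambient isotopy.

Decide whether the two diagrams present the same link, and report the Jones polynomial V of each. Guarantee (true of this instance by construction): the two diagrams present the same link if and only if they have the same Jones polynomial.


equivalent: yes
V(D1) = -q^-4 + q^-3 + q^-1  (w -2, c 12, <D> = A^-2 + A^6 - A^10)
D2 (bracket A^-2 + A^6 - A^10; 14 crossings at w = -2): V = -q^-4 + q^-3 + q^-1
why: Reidemeister moves carry D1 (12 crossings) to D2 (14)


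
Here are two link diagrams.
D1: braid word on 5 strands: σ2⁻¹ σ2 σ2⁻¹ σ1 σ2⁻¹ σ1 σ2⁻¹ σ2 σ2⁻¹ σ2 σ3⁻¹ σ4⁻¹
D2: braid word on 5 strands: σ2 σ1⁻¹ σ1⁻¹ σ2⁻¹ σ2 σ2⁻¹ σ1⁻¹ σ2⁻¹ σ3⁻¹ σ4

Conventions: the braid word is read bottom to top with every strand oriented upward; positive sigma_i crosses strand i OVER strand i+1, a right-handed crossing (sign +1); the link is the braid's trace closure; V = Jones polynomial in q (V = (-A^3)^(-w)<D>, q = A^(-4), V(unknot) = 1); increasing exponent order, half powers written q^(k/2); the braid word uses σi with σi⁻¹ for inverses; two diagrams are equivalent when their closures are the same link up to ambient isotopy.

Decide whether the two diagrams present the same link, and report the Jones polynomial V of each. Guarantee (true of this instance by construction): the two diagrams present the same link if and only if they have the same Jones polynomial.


same link: no
V(D1) = q^-2 - q^-1 + 1 - q + q^2  [12 crossings, <D> = A^-14 - A^-10 + A^-6 - A^-2 + A^2, w = -2]
V(D2) = -q^-4 + q^-3 + q^-1  (w -4, c 10, <D> = A^-8 + 1 - A^4)
note: 2 values of V(q) split the 2 diagrams


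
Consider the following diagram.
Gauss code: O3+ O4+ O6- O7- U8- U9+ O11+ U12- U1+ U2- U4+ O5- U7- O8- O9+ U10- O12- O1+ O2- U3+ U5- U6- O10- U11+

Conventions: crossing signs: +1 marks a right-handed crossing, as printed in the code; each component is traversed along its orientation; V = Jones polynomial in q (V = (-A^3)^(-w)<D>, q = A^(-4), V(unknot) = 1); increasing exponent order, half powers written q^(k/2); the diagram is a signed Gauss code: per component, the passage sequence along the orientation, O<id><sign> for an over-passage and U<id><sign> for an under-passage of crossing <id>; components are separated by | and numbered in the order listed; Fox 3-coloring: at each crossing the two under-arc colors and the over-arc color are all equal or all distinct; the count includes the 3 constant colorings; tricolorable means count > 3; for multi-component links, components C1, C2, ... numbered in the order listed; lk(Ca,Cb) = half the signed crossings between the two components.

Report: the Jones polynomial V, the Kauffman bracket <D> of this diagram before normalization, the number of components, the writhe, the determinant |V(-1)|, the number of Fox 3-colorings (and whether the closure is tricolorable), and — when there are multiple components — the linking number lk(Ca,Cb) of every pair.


V = -q^-4 + q^-3 + q^-1
<D> = A^-2 + A^6 - A^10 (w = -2)
1 component over 12 crossings, w = -2
9 Fox colorings among 3^12, |V(-1)| = 3: tricolorable
why: V spans 3 powers of q: at least 3 crossings in any diagram


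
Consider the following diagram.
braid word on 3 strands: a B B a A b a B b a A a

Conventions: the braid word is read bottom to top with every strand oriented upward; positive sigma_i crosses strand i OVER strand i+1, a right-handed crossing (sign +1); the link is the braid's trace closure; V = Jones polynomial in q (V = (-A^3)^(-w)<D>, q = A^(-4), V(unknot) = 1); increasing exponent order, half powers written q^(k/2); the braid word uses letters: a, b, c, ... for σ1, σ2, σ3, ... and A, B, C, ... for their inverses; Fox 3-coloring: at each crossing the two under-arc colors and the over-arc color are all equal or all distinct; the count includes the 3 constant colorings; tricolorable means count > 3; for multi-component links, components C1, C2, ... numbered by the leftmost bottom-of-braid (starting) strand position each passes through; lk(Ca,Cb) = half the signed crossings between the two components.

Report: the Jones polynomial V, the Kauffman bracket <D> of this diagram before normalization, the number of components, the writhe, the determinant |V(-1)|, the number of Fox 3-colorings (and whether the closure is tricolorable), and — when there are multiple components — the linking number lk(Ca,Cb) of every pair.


V = q + q^3 - q^4
<D> = -A^-10 + A^-6 + A^2 (w = +2)
1 component over 12 crossings, w = +2
9 Fox colorings among 3^12, |V(-1)| = 3: tricolorable
why: |V(-1)| = 3: so tricolorable, since 3 divides 3


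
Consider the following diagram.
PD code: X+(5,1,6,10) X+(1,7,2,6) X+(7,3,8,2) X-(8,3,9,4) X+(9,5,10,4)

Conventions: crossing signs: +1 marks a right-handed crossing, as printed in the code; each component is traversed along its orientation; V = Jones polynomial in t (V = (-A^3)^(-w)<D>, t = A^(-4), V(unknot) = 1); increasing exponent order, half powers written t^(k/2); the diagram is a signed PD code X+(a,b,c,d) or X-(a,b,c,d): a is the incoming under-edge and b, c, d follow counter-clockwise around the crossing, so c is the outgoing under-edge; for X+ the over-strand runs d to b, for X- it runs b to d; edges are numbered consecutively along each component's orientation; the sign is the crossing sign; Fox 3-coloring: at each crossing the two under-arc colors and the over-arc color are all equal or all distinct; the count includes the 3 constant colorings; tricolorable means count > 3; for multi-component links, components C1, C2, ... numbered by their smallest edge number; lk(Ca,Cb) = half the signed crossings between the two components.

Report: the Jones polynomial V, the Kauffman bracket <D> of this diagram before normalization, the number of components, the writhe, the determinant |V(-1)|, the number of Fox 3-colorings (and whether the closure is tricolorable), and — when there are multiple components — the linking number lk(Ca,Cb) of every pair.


V = t + t^3 - t^4
<D> = A^-7 - A^-3 - A^5 (w = +3)
1 component over 5 crossings, w = +3
9 Fox colorings among 3^5, |V(-1)| = 3: tricolorable
why: |V(-1)| = 3: so tricolorable, since 3 divides 3


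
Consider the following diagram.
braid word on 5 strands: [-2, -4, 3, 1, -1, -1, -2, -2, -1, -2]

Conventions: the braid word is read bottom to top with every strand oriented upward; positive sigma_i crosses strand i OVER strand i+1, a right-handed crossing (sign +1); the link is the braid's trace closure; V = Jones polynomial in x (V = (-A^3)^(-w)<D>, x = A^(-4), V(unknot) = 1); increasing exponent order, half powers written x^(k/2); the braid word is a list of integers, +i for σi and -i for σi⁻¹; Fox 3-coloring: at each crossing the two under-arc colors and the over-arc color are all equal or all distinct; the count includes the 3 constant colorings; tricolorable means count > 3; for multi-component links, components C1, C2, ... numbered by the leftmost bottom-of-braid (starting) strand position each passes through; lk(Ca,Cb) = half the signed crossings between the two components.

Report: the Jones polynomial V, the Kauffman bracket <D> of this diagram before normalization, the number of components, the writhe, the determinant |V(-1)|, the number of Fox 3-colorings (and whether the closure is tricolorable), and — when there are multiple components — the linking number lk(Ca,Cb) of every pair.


V(x) = 2x^-6 + x^-4 + x^-2
bracket: A^-10 + A^-2 + 2A^6, w = -6
3 components, writhe -6, over 10 crossings
lk(C1,C2) = -1
linking number lk(C1,C3) = -1
lk(C2,C3): -1
det 4, colorings 3 of 3^10 — not tricolorable
observation: the span of V is 4, within the link bound 10 + 3 - 1


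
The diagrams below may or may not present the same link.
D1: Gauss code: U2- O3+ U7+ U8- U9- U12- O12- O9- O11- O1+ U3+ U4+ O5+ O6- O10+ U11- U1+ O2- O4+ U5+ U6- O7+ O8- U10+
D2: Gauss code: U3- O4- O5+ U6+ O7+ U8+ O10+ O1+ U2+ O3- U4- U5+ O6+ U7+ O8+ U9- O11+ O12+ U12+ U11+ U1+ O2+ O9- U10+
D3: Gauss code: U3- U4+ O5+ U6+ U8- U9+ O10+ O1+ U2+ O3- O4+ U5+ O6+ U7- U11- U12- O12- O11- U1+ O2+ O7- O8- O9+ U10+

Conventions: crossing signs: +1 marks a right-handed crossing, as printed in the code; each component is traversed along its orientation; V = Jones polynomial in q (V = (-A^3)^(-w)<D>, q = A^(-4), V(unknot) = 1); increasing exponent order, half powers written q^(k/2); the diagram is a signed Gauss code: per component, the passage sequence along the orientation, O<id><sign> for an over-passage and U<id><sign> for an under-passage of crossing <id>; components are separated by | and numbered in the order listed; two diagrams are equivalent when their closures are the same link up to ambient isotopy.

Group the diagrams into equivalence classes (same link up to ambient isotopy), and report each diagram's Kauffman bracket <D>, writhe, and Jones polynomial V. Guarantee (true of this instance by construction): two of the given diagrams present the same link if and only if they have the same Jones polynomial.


classes: {D1} | {D2, D3}
V(D1) = 1  [12 crossings, <D> = 1, w = 0]
V(D2) = q - q^2 + 2q^3 - q^4 + q^5 - q^6  [12 crossings, <D> = -A^-6 + A^-2 - A^2 + 2A^6 - A^10 + A^14, w = +6]
V(D3) = q - q^2 + 2q^3 - q^4 + q^5 - q^6  (w +2, c 12, <D> = -A^-18 + A^-14 - A^-10 + 2A^-6 - A^-2 + A^2)
insight: comparing 3 Jones polynomials yields 2 groups


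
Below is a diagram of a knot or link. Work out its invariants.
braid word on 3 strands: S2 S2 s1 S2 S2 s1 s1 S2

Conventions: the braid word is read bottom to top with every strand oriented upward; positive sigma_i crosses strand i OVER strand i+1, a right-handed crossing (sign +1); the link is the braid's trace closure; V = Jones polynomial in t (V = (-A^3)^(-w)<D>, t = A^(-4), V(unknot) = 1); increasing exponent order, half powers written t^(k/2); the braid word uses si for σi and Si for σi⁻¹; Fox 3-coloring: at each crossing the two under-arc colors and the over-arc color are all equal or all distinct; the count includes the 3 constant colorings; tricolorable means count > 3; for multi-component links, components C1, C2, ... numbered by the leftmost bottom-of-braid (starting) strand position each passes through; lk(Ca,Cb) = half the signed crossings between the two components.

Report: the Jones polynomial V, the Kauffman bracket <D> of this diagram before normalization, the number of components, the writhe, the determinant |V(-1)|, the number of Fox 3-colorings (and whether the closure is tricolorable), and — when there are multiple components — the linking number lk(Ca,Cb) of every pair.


V = -t^-6 + 2t^-5 - 4t^-4 + 5t^-3 - 4t^-2 + 5t^-1 - 3 + 2t - t^2
<D> = -A^-14 + 2A^-10 - 3A^-6 + 5A^-2 - 4A^2 + 5A^6 - 4A^10 + 2A^14 - A^18 (w = -2)
1 component over 8 crossings, w = -2
9 Fox colorings among 3^8, |V(-1)| = 27: tricolorable
why: |V(-1)| = 27: so tricolorable, since 3 divides 27


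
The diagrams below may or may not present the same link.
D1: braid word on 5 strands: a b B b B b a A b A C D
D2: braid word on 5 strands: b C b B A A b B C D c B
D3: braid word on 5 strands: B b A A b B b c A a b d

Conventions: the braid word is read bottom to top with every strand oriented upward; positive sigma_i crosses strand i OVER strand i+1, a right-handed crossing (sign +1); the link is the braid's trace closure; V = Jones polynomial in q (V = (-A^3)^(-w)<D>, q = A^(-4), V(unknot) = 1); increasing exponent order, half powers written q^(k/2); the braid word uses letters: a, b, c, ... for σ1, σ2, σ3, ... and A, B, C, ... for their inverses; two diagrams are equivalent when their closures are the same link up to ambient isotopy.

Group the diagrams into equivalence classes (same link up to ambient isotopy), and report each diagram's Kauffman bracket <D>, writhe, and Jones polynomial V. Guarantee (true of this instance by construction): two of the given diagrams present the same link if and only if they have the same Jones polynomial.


equivalence classes: {D1} | {D2} | {D3}
D1 (bracket A^-12 + A^-8 + A^-4 + 1; 12 crossings at w = 0): V = 1 + q + q^2 + q^3
V(D2) = q^-3 + q^-2 + q^-1 + 1  [12 crossings, <D> = A^-12 + A^-8 + A^-4 + 1, w = -4]
V(D3) = q^-2 + 2 + q^2  (w +2, c 12, <D> = A^-2 + 2A^6 + A^14)
observation: comparing 3 Jones polynomials yields 3 groups


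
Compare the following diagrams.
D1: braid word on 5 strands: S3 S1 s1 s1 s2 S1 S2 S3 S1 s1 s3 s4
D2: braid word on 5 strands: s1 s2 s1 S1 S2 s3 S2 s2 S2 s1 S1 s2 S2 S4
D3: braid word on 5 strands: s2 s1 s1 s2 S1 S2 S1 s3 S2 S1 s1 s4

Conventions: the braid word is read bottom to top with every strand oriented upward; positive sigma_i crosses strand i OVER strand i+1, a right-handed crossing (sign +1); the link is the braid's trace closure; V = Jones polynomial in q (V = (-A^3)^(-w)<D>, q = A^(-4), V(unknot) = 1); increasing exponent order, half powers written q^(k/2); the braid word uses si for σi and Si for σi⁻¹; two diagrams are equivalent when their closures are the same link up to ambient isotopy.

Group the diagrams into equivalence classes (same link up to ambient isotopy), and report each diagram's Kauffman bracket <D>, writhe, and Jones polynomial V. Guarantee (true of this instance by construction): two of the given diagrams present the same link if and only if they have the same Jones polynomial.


equivalence classes: {D1, D2, D3}
D1 (bracket 1; 12 crossings at w = 0): V = 1
D2 (bracket 1; 14 crossings at w = 0): V = 1
D3 (bracket A^6; 12 crossings at w = +2): V = 1
key observation: all 3 diagrams share one V(q), hence one class


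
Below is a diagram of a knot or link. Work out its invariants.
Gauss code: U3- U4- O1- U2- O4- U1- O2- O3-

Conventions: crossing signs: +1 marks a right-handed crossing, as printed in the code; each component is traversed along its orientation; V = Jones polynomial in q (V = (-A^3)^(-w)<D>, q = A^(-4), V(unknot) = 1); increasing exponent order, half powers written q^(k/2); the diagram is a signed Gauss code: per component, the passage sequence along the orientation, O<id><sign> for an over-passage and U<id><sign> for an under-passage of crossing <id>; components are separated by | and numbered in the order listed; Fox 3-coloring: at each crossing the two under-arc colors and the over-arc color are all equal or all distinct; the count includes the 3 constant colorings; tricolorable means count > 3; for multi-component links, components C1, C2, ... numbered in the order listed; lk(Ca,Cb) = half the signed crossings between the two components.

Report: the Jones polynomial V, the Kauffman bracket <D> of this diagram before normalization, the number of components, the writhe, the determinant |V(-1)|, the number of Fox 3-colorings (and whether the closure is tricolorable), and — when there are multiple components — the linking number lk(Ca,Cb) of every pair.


V(q) = -q^-4 + q^-3 + q^-1
bracket: A^-8 + 1 - A^4, w = -4
1 component, writhe -4, over 4 crossings
det 3, colorings 9 of 3^4 — tricolorable
observation: det 3 = |V(-1)|; divisible by 3, so tricolorable


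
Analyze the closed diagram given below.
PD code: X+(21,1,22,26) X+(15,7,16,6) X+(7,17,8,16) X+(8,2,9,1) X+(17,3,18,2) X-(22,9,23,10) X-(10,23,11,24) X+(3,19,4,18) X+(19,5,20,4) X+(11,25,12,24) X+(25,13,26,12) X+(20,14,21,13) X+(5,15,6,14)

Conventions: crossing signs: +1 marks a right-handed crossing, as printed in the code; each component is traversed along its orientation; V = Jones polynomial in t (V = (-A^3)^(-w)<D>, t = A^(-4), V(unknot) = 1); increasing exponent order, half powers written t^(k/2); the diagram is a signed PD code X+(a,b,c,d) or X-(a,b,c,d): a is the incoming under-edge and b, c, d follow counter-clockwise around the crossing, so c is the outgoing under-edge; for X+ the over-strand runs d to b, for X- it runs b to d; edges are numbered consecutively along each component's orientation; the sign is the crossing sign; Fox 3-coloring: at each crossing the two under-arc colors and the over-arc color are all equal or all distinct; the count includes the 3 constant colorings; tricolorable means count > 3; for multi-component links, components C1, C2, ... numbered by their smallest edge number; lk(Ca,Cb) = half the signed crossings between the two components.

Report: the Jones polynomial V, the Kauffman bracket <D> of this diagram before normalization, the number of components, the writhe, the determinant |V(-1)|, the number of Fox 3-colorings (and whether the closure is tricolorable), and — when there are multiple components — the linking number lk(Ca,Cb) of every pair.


V(t) = t^3 + t^5 - t^8
bracket: A^-5 - A^7 - A^15, w = +9
1 component, writhe +9, over 13 crossings
det 3, colorings 9 of 3^13 — tricolorable
observation: the span of V is 5, forcing >= 5 crossings in any diagram


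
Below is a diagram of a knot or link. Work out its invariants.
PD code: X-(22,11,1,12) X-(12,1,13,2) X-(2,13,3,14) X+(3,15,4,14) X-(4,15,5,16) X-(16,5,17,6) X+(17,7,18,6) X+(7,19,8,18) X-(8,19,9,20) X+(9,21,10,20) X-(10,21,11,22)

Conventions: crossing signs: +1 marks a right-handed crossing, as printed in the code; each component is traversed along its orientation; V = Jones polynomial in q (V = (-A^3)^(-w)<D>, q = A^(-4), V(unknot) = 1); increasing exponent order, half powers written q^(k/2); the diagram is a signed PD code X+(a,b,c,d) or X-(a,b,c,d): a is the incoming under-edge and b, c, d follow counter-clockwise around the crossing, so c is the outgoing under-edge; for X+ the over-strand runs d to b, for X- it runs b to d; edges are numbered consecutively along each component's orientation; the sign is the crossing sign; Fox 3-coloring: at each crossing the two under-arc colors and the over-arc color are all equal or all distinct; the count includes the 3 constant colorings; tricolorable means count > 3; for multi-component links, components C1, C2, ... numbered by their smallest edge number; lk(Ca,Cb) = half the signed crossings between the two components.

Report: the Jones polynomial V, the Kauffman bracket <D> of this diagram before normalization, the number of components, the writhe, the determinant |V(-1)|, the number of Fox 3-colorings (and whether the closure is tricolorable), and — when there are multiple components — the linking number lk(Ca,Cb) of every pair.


V(q) = -q^-4 + q^-3 + q^-1
bracket: -A^-5 - A^3 + A^7, w = -3
1 component, writhe -3, over 11 crossings
det 3, colorings 9 of 3^11 — tricolorable
observation: |V(-1)| = 3: so tricolorable, since 3 divides 3


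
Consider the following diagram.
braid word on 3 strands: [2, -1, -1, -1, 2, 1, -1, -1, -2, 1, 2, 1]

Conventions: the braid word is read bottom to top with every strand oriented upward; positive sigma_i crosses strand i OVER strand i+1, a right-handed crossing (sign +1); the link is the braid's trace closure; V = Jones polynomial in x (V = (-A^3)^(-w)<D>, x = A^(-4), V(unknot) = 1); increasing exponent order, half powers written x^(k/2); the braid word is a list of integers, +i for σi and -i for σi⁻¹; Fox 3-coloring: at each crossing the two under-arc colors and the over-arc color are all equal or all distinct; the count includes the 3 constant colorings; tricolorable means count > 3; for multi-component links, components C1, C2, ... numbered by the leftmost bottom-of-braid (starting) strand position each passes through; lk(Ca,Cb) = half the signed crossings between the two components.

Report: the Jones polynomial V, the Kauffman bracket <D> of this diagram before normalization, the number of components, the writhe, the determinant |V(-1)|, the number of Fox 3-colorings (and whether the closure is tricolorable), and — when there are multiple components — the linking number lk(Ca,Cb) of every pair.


Jones polynomial: V(x) = -x^-3 + x^-2 - x^-1 + 3 - x + x^2 - x^3
<D> = -A^-12 + A^-8 - A^-4 + 3 - A^4 + A^8 - A^12; writhe 0
components 1, writhe 0 (12 crossings)
3-colorings: 27 of 3^12, det 9 — tricolorable
note: palindromic: swapping x for 1/x fixes V


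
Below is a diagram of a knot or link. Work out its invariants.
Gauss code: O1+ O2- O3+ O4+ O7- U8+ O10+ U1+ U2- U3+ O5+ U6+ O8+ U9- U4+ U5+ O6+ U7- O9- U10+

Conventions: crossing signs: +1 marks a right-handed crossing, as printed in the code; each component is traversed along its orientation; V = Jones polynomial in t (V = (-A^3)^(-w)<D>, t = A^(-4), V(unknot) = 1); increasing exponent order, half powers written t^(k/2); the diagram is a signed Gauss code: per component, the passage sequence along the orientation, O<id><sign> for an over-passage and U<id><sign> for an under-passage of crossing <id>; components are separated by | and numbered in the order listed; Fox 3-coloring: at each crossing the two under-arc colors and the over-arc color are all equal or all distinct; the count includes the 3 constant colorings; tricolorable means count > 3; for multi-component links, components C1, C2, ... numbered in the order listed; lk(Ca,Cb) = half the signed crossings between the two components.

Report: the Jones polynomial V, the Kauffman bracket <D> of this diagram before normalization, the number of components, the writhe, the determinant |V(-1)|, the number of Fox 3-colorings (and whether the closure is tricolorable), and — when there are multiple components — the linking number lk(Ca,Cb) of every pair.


V(t) = t - t^2 + 2t^3 - t^4 + t^5 - t^6
bracket: -A^-12 + A^-8 - A^-4 + 2 - A^4 + A^8, w = +4
1 component, writhe +4, over 10 crossings
det 7, colorings 3 of 3^10 — not tricolorable
observation: w = +4 (over 10 crossings) is diagram-only; (-A^3)^(-4) removes it from V


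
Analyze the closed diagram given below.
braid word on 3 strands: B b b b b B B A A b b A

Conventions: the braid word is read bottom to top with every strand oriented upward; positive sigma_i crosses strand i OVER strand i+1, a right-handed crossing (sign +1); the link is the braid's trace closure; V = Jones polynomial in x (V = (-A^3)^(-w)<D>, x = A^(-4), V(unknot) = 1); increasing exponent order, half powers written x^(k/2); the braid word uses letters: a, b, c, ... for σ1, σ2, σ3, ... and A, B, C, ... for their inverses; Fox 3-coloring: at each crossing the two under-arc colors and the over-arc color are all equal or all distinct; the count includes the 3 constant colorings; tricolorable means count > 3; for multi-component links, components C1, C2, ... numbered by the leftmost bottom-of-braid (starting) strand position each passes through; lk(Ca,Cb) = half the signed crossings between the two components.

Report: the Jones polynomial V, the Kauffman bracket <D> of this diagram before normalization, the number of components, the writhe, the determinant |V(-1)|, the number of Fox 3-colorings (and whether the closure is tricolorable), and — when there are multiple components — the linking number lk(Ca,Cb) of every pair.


V(x) = -x^-3 + 2x^-2 - 2x^-1 + 3 - 2x + 2x^2 - x^3
bracket: -A^-12 + 2A^-8 - 2A^-4 + 3 - 2A^4 + 2A^8 - A^12, w = 0
1 component, writhe 0, over 12 crossings
det 13, colorings 3 of 3^12 — not tricolorable
observation: V spans 6 powers of x: at least 6 crossings in any diagram


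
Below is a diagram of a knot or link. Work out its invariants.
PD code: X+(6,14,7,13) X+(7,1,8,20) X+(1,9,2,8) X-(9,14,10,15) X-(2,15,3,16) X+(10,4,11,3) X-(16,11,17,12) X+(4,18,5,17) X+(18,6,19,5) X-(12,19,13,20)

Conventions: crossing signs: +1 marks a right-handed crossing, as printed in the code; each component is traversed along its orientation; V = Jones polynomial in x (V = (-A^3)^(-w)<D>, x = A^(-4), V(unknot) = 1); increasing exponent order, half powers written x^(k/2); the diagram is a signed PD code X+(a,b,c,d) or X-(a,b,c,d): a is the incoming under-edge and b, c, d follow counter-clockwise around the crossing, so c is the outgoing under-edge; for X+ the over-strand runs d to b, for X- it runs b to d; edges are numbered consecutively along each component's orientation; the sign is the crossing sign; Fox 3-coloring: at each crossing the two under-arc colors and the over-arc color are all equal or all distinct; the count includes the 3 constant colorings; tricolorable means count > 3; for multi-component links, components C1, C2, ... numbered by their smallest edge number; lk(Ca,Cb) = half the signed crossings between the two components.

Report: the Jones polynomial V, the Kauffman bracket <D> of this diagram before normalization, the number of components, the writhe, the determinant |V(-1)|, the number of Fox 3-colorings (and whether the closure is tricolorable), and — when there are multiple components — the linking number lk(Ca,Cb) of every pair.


V = -x^-2 + 2x^-1 - 3 + 5x - 4x^2 + 5x^3 - 4x^4 + 2x^5 - x^6
<D> = -A^-18 + 2A^-14 - 4A^-10 + 5A^-6 - 4A^-2 + 5A^2 - 3A^6 + 2A^10 - A^14 (w = +2)
1 component over 10 crossings, w = +2
9 Fox colorings among 3^10, |V(-1)| = 27: tricolorable
why: the span of V is 8, forcing >= 8 crossings in any diagram


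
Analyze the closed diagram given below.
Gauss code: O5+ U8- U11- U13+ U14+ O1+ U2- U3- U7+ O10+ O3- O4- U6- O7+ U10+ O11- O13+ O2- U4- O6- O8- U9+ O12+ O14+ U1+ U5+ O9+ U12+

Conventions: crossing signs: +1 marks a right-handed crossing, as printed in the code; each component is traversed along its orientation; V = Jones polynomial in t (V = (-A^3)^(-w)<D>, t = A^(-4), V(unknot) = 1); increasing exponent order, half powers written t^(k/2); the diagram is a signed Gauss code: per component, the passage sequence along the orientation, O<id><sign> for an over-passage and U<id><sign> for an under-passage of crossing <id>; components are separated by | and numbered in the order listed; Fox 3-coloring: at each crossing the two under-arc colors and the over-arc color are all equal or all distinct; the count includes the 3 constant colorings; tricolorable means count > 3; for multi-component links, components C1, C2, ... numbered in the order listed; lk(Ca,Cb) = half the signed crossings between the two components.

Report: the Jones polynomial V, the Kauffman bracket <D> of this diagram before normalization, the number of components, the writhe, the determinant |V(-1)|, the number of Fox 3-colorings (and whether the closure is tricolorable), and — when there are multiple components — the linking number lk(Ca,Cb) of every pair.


V(t) = t - t^2 + 2t^3 - t^4 + t^5 - t^6
bracket: -A^-18 + A^-14 - A^-10 + 2A^-6 - A^-2 + A^2, w = +2
1 component, writhe +2, over 14 crossings
det 7, colorings 3 of 3^14 — not tricolorable
observation: w = +2 (over 14 crossings) is diagram-only; (-A^3)^(-2) removes it from V


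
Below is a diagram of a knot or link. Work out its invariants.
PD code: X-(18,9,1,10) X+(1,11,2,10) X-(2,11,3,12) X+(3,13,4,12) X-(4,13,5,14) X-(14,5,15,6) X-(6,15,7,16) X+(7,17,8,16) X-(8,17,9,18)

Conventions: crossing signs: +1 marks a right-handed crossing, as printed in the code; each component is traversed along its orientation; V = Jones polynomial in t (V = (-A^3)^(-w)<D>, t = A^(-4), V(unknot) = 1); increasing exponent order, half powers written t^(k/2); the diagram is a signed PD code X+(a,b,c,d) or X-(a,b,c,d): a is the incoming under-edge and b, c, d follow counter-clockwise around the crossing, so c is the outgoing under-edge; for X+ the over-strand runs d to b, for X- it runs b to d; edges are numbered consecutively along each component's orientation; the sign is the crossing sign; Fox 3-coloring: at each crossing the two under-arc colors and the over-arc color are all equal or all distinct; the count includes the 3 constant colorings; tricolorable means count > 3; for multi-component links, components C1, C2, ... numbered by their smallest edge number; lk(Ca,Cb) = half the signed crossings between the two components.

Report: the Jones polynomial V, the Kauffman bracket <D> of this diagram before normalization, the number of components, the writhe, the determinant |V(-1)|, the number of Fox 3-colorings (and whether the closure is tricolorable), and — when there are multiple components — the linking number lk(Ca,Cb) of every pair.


Jones polynomial: V(t) = -t^-4 + t^-3 + t^-1
<D> = -A^-5 - A^3 + A^7; writhe -3
components 1, writhe -3 (9 crossings)
3-colorings: 9 of 3^9, det 3 — tricolorable
note: V spans 3 powers of t: at least 3 crossings in any diagram


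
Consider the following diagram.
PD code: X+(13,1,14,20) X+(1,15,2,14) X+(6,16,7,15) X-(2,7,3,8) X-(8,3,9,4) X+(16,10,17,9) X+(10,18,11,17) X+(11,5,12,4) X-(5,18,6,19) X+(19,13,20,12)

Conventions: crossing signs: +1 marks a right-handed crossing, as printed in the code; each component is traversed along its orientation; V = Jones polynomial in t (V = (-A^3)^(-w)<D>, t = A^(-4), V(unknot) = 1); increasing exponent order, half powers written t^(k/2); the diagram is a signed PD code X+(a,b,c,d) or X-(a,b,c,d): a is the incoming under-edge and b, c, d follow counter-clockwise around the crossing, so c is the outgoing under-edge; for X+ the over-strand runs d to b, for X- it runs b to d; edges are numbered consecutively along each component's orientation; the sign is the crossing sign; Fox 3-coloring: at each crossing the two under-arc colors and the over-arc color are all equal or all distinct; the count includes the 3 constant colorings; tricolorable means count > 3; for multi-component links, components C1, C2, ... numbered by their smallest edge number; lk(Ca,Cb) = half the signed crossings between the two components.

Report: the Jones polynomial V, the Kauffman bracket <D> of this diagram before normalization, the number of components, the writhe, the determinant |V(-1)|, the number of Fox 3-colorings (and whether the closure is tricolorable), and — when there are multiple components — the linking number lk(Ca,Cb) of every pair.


V = -1 + 3t - 4t^2 + 6t^3 - 5t^4 + 5t^5 - 4t^6 + 2t^7 - t^8
<D> = -A^-20 + 2A^-16 - 4A^-12 + 5A^-8 - 5A^-4 + 6 - 4A^4 + 3A^8 - A^12 (w = +4)
1 component over 10 crossings, w = +4
3 Fox colorings among 3^10, |V(-1)| = 31: not tricolorable
why: w = +4 shifts under R1 moves; the (-A^3)^(-4) factor cancels that in V


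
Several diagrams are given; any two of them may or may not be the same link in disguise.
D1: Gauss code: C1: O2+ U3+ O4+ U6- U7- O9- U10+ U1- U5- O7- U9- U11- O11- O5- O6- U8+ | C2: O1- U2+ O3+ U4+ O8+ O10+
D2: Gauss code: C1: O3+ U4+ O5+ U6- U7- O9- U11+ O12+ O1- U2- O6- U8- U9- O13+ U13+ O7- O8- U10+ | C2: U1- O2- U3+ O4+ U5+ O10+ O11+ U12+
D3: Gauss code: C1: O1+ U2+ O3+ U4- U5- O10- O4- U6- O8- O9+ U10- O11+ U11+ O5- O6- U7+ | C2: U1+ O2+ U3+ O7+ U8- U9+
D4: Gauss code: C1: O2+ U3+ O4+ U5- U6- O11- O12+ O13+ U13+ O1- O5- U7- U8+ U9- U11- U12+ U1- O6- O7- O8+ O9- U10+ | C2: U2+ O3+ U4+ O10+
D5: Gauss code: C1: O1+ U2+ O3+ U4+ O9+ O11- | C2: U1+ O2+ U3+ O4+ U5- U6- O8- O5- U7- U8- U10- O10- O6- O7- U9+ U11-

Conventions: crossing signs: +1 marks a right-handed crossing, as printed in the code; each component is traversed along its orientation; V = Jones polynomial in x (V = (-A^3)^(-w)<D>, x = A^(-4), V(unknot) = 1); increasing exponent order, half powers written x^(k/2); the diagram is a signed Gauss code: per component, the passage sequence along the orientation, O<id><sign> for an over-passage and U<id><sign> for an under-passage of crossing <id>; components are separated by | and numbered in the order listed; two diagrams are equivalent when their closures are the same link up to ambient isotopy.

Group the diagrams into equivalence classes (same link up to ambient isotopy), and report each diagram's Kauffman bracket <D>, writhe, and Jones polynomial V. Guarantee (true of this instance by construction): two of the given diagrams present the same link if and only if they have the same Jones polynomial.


grouping into links: {D1, D2, D3, D4, D5}
V(D1) = x^(-5/2) - x^(-3/2) + x^(-1/2) - 3x^(1/2) + 2x^(3/2) - 2x^(5/2) + x^(7/2) - x^(9/2)  (w -1, c 11, <D> = A^-21 - A^-17 + 2A^-13 - 2A^-9 + 3A^-5 - A^-1 + A^3 - A^7)
V(D2) = x^(-5/2) - x^(-3/2) + x^(-1/2) - 3x^(1/2) + 2x^(3/2) - 2x^(5/2) + x^(7/2) - x^(9/2)  [13 crossings, <D> = A^-15 - A^-11 + 2A^-7 - 2A^-3 + 3A - A^5 + A^9 - A^13, w = +1]
D3 (bracket A^-15 - A^-11 + 2A^-7 - 2A^-3 + 3A - A^5 + A^9 - A^13; 11 crossings at w = +1): V = x^(-5/2) - x^(-3/2) + x^(-1/2) - 3x^(1/2) + 2x^(3/2) - 2x^(5/2) + x^(7/2) - x^(9/2)
V(D4) = x^(-5/2) - x^(-3/2) + x^(-1/2) - 3x^(1/2) + 2x^(3/2) - 2x^(5/2) + x^(7/2) - x^(9/2)  [13 crossings, <D> = A^-15 - A^-11 + 2A^-7 - 2A^-3 + 3A - A^5 + A^9 - A^13, w = +1]
D5 (bracket A^-21 - A^-17 + 2A^-13 - 2A^-9 + 3A^-5 - A^-1 + A^3 - A^7; 11 crossings at w = -1): V = x^(-5/2) - x^(-3/2) + x^(-1/2) - 3x^(1/2) + 2x^(3/2) - 2x^(5/2) + x^(7/2) - x^(9/2)
why: all 5 diagrams share one V(x), hence one class


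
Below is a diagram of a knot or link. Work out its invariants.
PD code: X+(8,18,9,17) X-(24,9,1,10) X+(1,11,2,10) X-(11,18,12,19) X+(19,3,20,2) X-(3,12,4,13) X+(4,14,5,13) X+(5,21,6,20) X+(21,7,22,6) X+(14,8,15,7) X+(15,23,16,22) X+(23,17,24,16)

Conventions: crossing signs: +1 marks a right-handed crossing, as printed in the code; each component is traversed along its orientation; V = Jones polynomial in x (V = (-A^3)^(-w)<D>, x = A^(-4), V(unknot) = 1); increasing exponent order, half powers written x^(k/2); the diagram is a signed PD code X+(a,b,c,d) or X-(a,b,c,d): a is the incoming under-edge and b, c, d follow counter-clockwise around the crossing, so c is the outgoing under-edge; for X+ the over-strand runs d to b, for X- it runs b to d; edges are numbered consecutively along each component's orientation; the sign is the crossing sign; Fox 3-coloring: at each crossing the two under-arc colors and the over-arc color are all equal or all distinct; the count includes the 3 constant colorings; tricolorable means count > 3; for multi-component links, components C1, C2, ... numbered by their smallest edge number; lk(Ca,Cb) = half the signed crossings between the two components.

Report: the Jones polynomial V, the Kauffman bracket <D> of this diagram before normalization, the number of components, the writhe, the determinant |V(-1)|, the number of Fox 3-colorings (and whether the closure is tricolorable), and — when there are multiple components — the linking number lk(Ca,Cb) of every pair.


V = x^2 + x^4 - x^5 + x^6 - x^7
<D> = -A^-10 + A^-6 - A^-2 + A^2 + A^10 (w = +6)
1 component over 12 crossings, w = +6
3 Fox colorings among 3^12, |V(-1)| = 5: not tricolorable
why: w = +6 shifts under R1 moves; the (-A^3)^(-6) factor cancels that in V


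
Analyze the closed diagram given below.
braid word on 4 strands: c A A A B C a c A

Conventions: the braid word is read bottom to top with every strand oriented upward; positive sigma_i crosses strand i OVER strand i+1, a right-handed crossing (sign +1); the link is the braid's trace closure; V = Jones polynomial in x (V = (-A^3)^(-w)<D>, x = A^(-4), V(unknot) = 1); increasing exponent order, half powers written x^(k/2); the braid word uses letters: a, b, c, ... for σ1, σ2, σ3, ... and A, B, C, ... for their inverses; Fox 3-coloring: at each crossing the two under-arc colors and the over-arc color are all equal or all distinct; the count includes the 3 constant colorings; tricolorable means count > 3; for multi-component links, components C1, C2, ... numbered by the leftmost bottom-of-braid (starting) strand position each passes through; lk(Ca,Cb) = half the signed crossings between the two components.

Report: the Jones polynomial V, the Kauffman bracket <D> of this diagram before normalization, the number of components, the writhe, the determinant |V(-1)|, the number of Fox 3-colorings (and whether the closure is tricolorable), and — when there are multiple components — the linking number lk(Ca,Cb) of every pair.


V(x) = -x^-4 + x^-3 + x^-1
bracket: -A^-5 - A^3 + A^7, w = -3
1 component, writhe -3, over 9 crossings
det 3, colorings 9 of 3^9 — tricolorable
observation: |V(-1)| = 3: so tricolorable, since 3 divides 3


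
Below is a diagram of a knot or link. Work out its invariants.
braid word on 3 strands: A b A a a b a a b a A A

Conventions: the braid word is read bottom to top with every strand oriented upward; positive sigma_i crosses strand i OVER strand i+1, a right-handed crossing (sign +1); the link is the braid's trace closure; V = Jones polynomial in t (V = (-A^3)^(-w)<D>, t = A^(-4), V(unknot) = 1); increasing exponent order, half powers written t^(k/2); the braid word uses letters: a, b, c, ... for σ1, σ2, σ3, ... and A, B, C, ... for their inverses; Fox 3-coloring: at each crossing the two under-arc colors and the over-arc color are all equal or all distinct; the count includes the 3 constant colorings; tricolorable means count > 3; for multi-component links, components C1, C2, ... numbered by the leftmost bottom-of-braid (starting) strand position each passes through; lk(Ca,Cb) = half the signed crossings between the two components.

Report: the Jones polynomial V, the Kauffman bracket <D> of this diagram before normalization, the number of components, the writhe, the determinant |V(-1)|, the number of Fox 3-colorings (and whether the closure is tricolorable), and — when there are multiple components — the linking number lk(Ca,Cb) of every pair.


Jones polynomial: V(t) = t - t^2 + 2t^3 - t^4 + t^5 - t^6
<D> = -A^-12 + A^-8 - A^-4 + 2 - A^4 + A^8; writhe +4
components 1, writhe +4 (12 crossings)
3-colorings: 3 of 3^12, det 7 — not tricolorable
note: |V(-1)| = 7: so not tricolorable, since 3 does not divide 7


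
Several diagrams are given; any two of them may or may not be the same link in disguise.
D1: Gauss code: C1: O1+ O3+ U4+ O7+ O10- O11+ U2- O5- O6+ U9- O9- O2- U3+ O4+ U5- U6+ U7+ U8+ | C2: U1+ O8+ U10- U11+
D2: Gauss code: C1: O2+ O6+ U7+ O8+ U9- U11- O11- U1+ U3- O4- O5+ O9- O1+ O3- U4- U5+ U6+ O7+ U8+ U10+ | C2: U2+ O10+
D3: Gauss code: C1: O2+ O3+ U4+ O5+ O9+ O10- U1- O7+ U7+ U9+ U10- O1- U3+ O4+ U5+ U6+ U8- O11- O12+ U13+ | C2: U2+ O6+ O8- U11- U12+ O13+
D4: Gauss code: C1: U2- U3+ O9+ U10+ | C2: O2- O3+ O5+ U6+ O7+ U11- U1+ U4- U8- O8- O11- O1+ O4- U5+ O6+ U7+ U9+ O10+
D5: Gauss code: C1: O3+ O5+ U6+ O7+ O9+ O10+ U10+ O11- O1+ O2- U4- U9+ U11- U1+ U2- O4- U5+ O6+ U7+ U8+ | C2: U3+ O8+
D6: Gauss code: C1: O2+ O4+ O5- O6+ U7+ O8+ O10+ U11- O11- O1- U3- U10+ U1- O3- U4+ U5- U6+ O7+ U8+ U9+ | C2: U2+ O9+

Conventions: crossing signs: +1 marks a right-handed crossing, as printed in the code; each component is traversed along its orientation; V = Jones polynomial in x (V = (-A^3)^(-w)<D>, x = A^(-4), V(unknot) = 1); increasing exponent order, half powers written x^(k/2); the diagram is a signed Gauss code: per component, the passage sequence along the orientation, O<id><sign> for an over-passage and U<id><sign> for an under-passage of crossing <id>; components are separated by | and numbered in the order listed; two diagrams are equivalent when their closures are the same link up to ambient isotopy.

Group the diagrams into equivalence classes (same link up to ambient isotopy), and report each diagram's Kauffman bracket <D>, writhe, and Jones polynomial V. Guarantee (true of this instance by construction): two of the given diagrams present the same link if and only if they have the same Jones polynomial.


grouping into links: {D1, D2, D3, D4, D5, D6}
V(D1) = -x^(3/2) - 2x^(7/2) + x^(9/2) - x^(11/2) + x^(13/2)  (w +3, c 11, <D> = -A^-17 + A^-13 - A^-9 + 2A^-5 + A^3)
D2 (bracket -A^-17 + A^-13 - A^-9 + 2A^-5 + A^3; 11 crossings at w = +3): V = -x^(3/2) - 2x^(7/2) + x^(9/2) - x^(11/2) + x^(13/2)
V(D3) = -x^(3/2) - 2x^(7/2) + x^(9/2) - x^(11/2) + x^(13/2)  [13 crossings, <D> = -A^-11 + A^-7 - A^-3 + 2A + A^9, w = +5]
V(D4) = -x^(3/2) - 2x^(7/2) + x^(9/2) - x^(11/2) + x^(13/2)  [11 crossings, <D> = -A^-17 + A^-13 - A^-9 + 2A^-5 + A^3, w = +3]
V(D5) = -x^(3/2) - 2x^(7/2) + x^(9/2) - x^(11/2) + x^(13/2)  (w +5, c 11, <D> = -A^-11 + A^-7 - A^-3 + 2A + A^9)
V(D6) = -x^(3/2) - 2x^(7/2) + x^(9/2) - x^(11/2) + x^(13/2)  [11 crossings, <D> = -A^-17 + A^-13 - A^-9 + 2A^-5 + A^3, w = +3]
why: one V(x) for all 6 diagrams — one class (guaranteed)
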